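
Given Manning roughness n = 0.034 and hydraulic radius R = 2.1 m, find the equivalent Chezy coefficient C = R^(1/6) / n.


The Chezy coefficient relates to Manning's n through C = R^(1/6) / n.
R^(1/6) = 2.1^(1/6) = 1.131627.
C = 1.131627 / 0.034 = 33.28 m^(1/2)/s.

33.28


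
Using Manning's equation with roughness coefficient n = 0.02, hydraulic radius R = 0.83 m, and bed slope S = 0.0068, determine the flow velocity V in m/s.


Manning's equation gives V = (1/n) * R^(2/3) * S^(1/2).
First, compute R^(2/3) = 0.83^(2/3) = 0.8832.
Next, S^(1/2) = 0.0068^(1/2) = 0.082462.
Then 1/n = 1/0.02 = 50.0.
V = 50.0 * 0.8832 * 0.082462 = 3.6415 m/s.

3.6415


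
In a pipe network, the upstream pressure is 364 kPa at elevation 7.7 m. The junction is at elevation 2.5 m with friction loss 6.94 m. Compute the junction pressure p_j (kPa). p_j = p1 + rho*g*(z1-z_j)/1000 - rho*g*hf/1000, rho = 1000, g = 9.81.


Junction pressure: p_j = p1 + rho*g*(z1 - z_j)/1000 - rho*g*hf/1000.
Elevation term = 1000*9.81*(7.7 - 2.5)/1000 = 51.012 kPa.
Friction term = 1000*9.81*6.94/1000 = 68.081 kPa.
p_j = 364 + 51.012 - 68.081 = 346.93 kPa.

346.93


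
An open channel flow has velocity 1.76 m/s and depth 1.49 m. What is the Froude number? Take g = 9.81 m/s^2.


The Froude number is defined as Fr = V / sqrt(g*y).
g*y = 9.81 * 1.49 = 14.6169.
sqrt(g*y) = sqrt(14.6169) = 3.8232.
Fr = 1.76 / 3.8232 = 0.4603.

0.4603


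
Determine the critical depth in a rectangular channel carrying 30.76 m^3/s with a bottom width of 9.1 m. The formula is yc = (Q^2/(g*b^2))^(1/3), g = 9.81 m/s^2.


Using yc = (Q^2 / (g * b^2))^(1/3):
Q^2 = 30.76^2 = 946.18.
g * b^2 = 9.81 * 9.1^2 = 9.81 * 82.81 = 812.37.
Q^2 / (g*b^2) = 946.18 / 812.37 = 1.1647.
yc = 1.1647^(1/3) = 1.0521 m.

1.0521


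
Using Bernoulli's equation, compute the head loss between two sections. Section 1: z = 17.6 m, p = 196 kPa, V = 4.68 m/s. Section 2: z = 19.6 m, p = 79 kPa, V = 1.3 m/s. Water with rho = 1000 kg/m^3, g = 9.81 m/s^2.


Total head at each section: H = z + p/(rho*g) + V^2/(2g).
H1 = 17.6 + 196*1000/(1000*9.81) + 4.68^2/(2*9.81)
   = 17.6 + 19.98 + 1.1163
   = 38.696 m.
H2 = 19.6 + 79*1000/(1000*9.81) + 1.3^2/(2*9.81)
   = 19.6 + 8.053 + 0.0861
   = 27.739 m.
h_L = H1 - H2 = 38.696 - 27.739 = 10.957 m.

10.957


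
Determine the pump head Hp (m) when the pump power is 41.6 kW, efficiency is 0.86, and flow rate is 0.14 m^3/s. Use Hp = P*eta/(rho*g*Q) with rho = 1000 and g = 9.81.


Pump head formula: Hp = P * eta / (rho * g * Q).
Numerator: P * eta = 41.6 * 1000 * 0.86 = 35776.0 W.
Denominator: rho * g * Q = 1000 * 9.81 * 0.14 = 1373.4.
Hp = 35776.0 / 1373.4 = 26.05 m.

26.05


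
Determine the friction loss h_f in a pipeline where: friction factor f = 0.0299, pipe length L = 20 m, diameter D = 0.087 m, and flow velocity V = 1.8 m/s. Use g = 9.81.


Darcy-Weisbach equation: h_f = f * (L/D) * V^2/(2g).
f * L/D = 0.0299 * 20/0.087 = 6.8736.
V^2/(2g) = 1.8^2 / (2*9.81) = 3.24 / 19.62 = 0.1651 m.
h_f = 6.8736 * 0.1651 = 1.135 m.

1.135


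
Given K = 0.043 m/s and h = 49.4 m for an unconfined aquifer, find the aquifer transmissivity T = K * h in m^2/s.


Transmissivity is defined as T = K * h.
T = 0.043 * 49.4
  = 2.1242 m^2/s.

2.1242


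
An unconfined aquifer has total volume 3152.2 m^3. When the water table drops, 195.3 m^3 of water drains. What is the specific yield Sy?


Specific yield Sy = Volume drained / Total volume.
Sy = 195.3 / 3152.2
   = 0.062.

0.062


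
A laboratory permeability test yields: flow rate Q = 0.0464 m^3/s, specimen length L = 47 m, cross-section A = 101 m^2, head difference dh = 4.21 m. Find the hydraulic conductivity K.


From K = Q*L / (A*dh):
Numerator: Q*L = 0.0464 * 47 = 2.1808.
Denominator: A*dh = 101 * 4.21 = 425.21.
K = 2.1808 / 425.21 = 0.005129 m/s.

0.005129


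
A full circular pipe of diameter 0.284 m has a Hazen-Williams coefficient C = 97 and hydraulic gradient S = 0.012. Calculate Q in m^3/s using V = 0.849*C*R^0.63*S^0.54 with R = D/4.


For a full circular pipe, R = D/4 = 0.284/4 = 0.071 m.
V = 0.849 * 97 * 0.071^0.63 * 0.012^0.54
  = 0.849 * 97 * 0.188926 * 0.091782
  = 1.428 m/s.
Pipe area A = pi*D^2/4 = pi*0.284^2/4 = 0.0633 m^2.
Q = A * V = 0.0633 * 1.428 = 0.0905 m^3/s.

0.0905


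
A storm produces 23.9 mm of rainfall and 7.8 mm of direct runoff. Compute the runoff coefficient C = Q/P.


The runoff coefficient C = runoff depth / rainfall depth.
C = 7.8 / 23.9
  = 0.3264.

0.3264


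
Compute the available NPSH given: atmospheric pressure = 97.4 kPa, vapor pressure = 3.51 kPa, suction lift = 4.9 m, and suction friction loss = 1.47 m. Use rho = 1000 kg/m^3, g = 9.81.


NPSHa = p_atm/(rho*g) - z_s - hf_s - p_vap/(rho*g).
p_atm/(rho*g) = 97.4*1000 / (1000*9.81) = 9.929 m.
p_vap/(rho*g) = 3.51*1000 / (1000*9.81) = 0.358 m.
NPSHa = 9.929 - 4.9 - 1.47 - 0.358
      = 3.2 m.

3.2


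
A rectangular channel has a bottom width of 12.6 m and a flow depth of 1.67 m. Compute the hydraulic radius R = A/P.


For a rectangular section:
Flow area A = b * y = 12.6 * 1.67 = 21.04 m^2.
Wetted perimeter P = b + 2y = 12.6 + 2*1.67 = 15.94 m.
Hydraulic radius R = A/P = 21.04 / 15.94 = 1.3201 m.

1.3201


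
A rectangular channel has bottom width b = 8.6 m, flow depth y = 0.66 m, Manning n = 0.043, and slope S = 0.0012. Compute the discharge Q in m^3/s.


For a rectangular channel, the cross-sectional area A = b * y = 8.6 * 0.66 = 5.68 m^2.
The wetted perimeter P = b + 2y = 8.6 + 2*0.66 = 9.92 m.
Hydraulic radius R = A/P = 5.68/9.92 = 0.5722 m.
Velocity V = (1/n)*R^(2/3)*S^(1/2) = (1/0.043)*0.5722^(2/3)*0.0012^(1/2) = 0.5552 m/s.
Discharge Q = A * V = 5.68 * 0.5552 = 3.152 m^3/s.

3.152


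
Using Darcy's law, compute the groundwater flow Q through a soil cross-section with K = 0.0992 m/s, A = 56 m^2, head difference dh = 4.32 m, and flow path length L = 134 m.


Darcy's law: Q = K * A * i, where i = dh/L.
Hydraulic gradient i = 4.32 / 134 = 0.032239.
Q = 0.0992 * 56 * 0.032239
  = 0.1791 m^3/s.

0.1791


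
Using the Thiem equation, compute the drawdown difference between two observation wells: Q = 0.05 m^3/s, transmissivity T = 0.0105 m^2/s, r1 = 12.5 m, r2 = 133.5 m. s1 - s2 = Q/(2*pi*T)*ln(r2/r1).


Thiem equation: s1 - s2 = Q/(2*pi*T) * ln(r2/r1).
ln(r2/r1) = ln(133.5/12.5) = 2.3684.
Q/(2*pi*T) = 0.05 / (2*pi*0.0105) = 0.05 / 0.066 = 0.7579.
s1 - s2 = 0.7579 * 2.3684 = 1.7949 m.

1.7949


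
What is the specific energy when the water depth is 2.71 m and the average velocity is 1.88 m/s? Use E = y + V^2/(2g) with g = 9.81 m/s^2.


Specific energy E = y + V^2/(2g).
Velocity head = V^2/(2g) = 1.88^2 / (2*9.81) = 3.5344 / 19.62 = 0.1801 m.
E = 2.71 + 0.1801 = 2.8901 m.

2.8901


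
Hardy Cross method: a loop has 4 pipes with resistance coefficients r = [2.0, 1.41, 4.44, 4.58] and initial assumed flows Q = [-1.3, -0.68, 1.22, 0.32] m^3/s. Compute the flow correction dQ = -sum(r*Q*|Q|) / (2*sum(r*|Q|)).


Numerator terms (r*Q*|Q|): 2.0*-1.3*|-1.3| = -3.38; 1.41*-0.68*|-0.68| = -0.652; 4.44*1.22*|1.22| = 6.6085; 4.58*0.32*|0.32| = 0.469.
Sum of numerator = 3.0455.
Denominator terms (r*|Q|): 2.0*|-1.3| = 2.6; 1.41*|-0.68| = 0.9588; 4.44*|1.22| = 5.4168; 4.58*|0.32| = 1.4656.
2 * sum of denominator = 2 * 10.4412 = 20.8824.
dQ = -3.0455 / 20.8824 = -0.1458 m^3/s.

-0.1458


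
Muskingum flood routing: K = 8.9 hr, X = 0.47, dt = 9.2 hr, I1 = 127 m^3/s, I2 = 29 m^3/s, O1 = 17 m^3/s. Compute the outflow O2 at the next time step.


Muskingum coefficients:
denom = 2*K*(1-X) + dt = 2*8.9*(1-0.47) + 9.2 = 18.634.
C0 = (dt - 2*K*X)/denom = (9.2 - 2*8.9*0.47)/18.634 = 0.0448.
C1 = (dt + 2*K*X)/denom = (9.2 + 2*8.9*0.47)/18.634 = 0.9427.
C2 = (2*K*(1-X) - dt)/denom = 0.0126.
O2 = C0*I2 + C1*I1 + C2*O1
   = 0.0448*29 + 0.9427*127 + 0.0126*17
   = 121.23 m^3/s.

121.23


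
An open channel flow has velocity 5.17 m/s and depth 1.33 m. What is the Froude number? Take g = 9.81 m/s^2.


The Froude number is defined as Fr = V / sqrt(g*y).
g*y = 9.81 * 1.33 = 13.0473.
sqrt(g*y) = sqrt(13.0473) = 3.6121.
Fr = 5.17 / 3.6121 = 1.4313.

1.4313


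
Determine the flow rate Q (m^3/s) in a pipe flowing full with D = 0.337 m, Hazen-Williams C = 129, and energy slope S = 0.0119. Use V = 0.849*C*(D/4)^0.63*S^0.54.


For a full circular pipe, R = D/4 = 0.337/4 = 0.0843 m.
V = 0.849 * 129 * 0.0843^0.63 * 0.0119^0.54
  = 0.849 * 129 * 0.210431 * 0.091368
  = 2.1057 m/s.
Pipe area A = pi*D^2/4 = pi*0.337^2/4 = 0.0892 m^2.
Q = A * V = 0.0892 * 2.1057 = 0.1878 m^3/s.

0.1878


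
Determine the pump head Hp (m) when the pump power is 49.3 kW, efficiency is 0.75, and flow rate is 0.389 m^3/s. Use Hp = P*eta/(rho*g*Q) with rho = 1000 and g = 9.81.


Pump head formula: Hp = P * eta / (rho * g * Q).
Numerator: P * eta = 49.3 * 1000 * 0.75 = 36975.0 W.
Denominator: rho * g * Q = 1000 * 9.81 * 0.389 = 3816.09.
Hp = 36975.0 / 3816.09 = 9.69 m.

9.69


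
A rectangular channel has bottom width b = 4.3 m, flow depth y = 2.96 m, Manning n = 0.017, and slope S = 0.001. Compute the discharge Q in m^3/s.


For a rectangular channel, the cross-sectional area A = b * y = 4.3 * 2.96 = 12.73 m^2.
The wetted perimeter P = b + 2y = 4.3 + 2*2.96 = 10.22 m.
Hydraulic radius R = A/P = 12.73/10.22 = 1.2454 m.
Velocity V = (1/n)*R^(2/3)*S^(1/2) = (1/0.017)*1.2454^(2/3)*0.001^(1/2) = 2.1532 m/s.
Discharge Q = A * V = 12.73 * 2.1532 = 27.406 m^3/s.

27.406


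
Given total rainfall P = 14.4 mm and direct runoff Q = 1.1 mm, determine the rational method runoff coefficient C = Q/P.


The runoff coefficient C = runoff depth / rainfall depth.
C = 1.1 / 14.4
  = 0.0764.

0.0764


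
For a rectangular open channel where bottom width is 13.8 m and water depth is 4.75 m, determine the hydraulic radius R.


For a rectangular section:
Flow area A = b * y = 13.8 * 4.75 = 65.55 m^2.
Wetted perimeter P = b + 2y = 13.8 + 2*4.75 = 23.3 m.
Hydraulic radius R = A/P = 65.55 / 23.3 = 2.8133 m.

2.8133


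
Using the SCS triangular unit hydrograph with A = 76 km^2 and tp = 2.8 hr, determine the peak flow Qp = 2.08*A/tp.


SCS formula: Qp = 2.08 * A / tp.
Qp = 2.08 * 76 / 2.8
   = 158.08 / 2.8
   = 56.46 m^3/s per cm.

56.46


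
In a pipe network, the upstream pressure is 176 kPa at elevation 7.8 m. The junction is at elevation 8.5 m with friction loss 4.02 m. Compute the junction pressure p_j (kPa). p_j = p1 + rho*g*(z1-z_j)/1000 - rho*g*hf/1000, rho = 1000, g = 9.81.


Junction pressure: p_j = p1 + rho*g*(z1 - z_j)/1000 - rho*g*hf/1000.
Elevation term = 1000*9.81*(7.8 - 8.5)/1000 = -6.867 kPa.
Friction term = 1000*9.81*4.02/1000 = 39.436 kPa.
p_j = 176 + -6.867 - 39.436 = 129.7 kPa.

129.7


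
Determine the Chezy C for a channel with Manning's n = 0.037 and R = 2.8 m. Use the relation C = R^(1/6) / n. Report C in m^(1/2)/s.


The Chezy coefficient relates to Manning's n through C = R^(1/6) / n.
R^(1/6) = 2.8^(1/6) = 1.187207.
C = 1.187207 / 0.037 = 32.09 m^(1/2)/s.

32.09


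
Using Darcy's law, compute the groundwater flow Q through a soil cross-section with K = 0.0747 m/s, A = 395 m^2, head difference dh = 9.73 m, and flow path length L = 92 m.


Darcy's law: Q = K * A * i, where i = dh/L.
Hydraulic gradient i = 9.73 / 92 = 0.105761.
Q = 0.0747 * 395 * 0.105761
  = 3.1206 m^3/s.

3.1206


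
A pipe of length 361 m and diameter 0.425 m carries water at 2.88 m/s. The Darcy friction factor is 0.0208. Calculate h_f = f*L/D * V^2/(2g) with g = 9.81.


Darcy-Weisbach equation: h_f = f * (L/D) * V^2/(2g).
f * L/D = 0.0208 * 361/0.425 = 17.6678.
V^2/(2g) = 2.88^2 / (2*9.81) = 8.2944 / 19.62 = 0.4228 m.
h_f = 17.6678 * 0.4228 = 7.469 m.

7.469


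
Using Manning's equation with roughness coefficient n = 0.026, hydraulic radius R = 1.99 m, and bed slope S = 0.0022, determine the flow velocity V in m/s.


Manning's equation gives V = (1/n) * R^(2/3) * S^(1/2).
First, compute R^(2/3) = 1.99^(2/3) = 1.5821.
Next, S^(1/2) = 0.0022^(1/2) = 0.046904.
Then 1/n = 1/0.026 = 38.46.
V = 38.46 * 1.5821 * 0.046904 = 2.8541 m/s.

2.8541


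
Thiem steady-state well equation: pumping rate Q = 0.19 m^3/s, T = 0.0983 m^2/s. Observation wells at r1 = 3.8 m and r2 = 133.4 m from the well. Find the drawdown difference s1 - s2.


Thiem equation: s1 - s2 = Q/(2*pi*T) * ln(r2/r1).
ln(r2/r1) = ln(133.4/3.8) = 3.5584.
Q/(2*pi*T) = 0.19 / (2*pi*0.0983) = 0.19 / 0.6176 = 0.3076.
s1 - s2 = 0.3076 * 3.5584 = 1.0946 m.

1.0946


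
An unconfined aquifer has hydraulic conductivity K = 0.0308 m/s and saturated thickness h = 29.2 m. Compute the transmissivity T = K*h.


Transmissivity is defined as T = K * h.
T = 0.0308 * 29.2
  = 0.8994 m^2/s.

0.8994


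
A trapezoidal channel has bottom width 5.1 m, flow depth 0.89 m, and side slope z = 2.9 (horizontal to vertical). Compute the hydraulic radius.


For a trapezoidal section with side slope z:
A = (b + z*y)*y = (5.1 + 2.9*0.89)*0.89 = 6.836 m^2.
P = b + 2*y*sqrt(1 + z^2) = 5.1 + 2*0.89*sqrt(1 + 2.9^2) = 10.56 m.
R = A/P = 6.836 / 10.56 = 0.6473 m.

0.6473


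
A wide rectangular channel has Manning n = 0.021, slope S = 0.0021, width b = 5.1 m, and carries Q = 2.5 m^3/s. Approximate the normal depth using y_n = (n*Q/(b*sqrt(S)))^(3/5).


We use the wide-channel approximation y_n = (n*Q/(b*sqrt(S)))^(3/5).
sqrt(S) = sqrt(0.0021) = 0.045826.
Numerator: n*Q = 0.021 * 2.5 = 0.0525.
Denominator: b*sqrt(S) = 5.1 * 0.045826 = 0.233713.
arg = 0.2246.
y_n = 0.2246^(3/5) = 0.4082 m.

0.4082


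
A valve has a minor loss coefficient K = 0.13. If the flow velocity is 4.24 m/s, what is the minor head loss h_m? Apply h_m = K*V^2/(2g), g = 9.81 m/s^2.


Minor loss formula: h_m = K * V^2/(2g).
V^2 = 4.24^2 = 17.9776.
V^2/(2g) = 17.9776 / 19.62 = 0.9163 m.
h_m = 0.13 * 0.9163 = 0.1191 m.

0.1191


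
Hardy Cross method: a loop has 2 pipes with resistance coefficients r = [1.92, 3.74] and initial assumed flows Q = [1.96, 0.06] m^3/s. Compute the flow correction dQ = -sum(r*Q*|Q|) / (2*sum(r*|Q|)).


Numerator terms (r*Q*|Q|): 1.92*1.96*|1.96| = 7.3759; 3.74*0.06*|0.06| = 0.0135.
Sum of numerator = 7.3893.
Denominator terms (r*|Q|): 1.92*|1.96| = 3.7632; 3.74*|0.06| = 0.2244.
2 * sum of denominator = 2 * 3.9876 = 7.9752.
dQ = -7.3893 / 7.9752 = -0.9265 m^3/s.

-0.9265


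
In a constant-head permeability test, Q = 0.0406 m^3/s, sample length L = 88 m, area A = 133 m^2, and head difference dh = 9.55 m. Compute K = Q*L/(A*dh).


From K = Q*L / (A*dh):
Numerator: Q*L = 0.0406 * 88 = 3.5728.
Denominator: A*dh = 133 * 9.55 = 1270.15.
K = 3.5728 / 1270.15 = 0.002813 m/s.

0.002813


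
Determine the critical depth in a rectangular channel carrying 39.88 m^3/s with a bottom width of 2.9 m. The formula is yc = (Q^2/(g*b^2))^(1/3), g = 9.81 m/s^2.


Using yc = (Q^2 / (g * b^2))^(1/3):
Q^2 = 39.88^2 = 1590.41.
g * b^2 = 9.81 * 2.9^2 = 9.81 * 8.41 = 82.5.
Q^2 / (g*b^2) = 1590.41 / 82.5 = 19.2777.
yc = 19.2777^(1/3) = 2.6813 m.

2.6813


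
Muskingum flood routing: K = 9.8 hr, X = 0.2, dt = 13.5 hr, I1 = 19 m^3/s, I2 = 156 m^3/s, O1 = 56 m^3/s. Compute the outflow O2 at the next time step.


Muskingum coefficients:
denom = 2*K*(1-X) + dt = 2*9.8*(1-0.2) + 13.5 = 29.18.
C0 = (dt - 2*K*X)/denom = (13.5 - 2*9.8*0.2)/29.18 = 0.3283.
C1 = (dt + 2*K*X)/denom = (13.5 + 2*9.8*0.2)/29.18 = 0.597.
C2 = (2*K*(1-X) - dt)/denom = 0.0747.
O2 = C0*I2 + C1*I1 + C2*O1
   = 0.3283*156 + 0.597*19 + 0.0747*56
   = 66.74 m^3/s.

66.74


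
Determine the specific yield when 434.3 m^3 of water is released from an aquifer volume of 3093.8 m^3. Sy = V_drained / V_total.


Specific yield Sy = Volume drained / Total volume.
Sy = 434.3 / 3093.8
   = 0.1404.

0.1404


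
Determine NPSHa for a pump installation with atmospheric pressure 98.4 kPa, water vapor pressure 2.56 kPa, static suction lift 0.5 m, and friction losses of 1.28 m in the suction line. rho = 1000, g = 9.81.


NPSHa = p_atm/(rho*g) - z_s - hf_s - p_vap/(rho*g).
p_atm/(rho*g) = 98.4*1000 / (1000*9.81) = 10.031 m.
p_vap/(rho*g) = 2.56*1000 / (1000*9.81) = 0.261 m.
NPSHa = 10.031 - 0.5 - 1.28 - 0.261
      = 7.99 m.

7.99


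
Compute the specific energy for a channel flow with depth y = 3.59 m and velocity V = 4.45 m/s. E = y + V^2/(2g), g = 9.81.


Specific energy E = y + V^2/(2g).
Velocity head = V^2/(2g) = 4.45^2 / (2*9.81) = 19.8025 / 19.62 = 1.0093 m.
E = 3.59 + 1.0093 = 4.5993 m.

4.5993


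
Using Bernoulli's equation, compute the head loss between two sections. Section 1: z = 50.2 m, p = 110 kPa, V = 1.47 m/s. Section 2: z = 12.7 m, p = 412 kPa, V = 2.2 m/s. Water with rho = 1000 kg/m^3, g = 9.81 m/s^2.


Total head at each section: H = z + p/(rho*g) + V^2/(2g).
H1 = 50.2 + 110*1000/(1000*9.81) + 1.47^2/(2*9.81)
   = 50.2 + 11.213 + 0.1101
   = 61.523 m.
H2 = 12.7 + 412*1000/(1000*9.81) + 2.2^2/(2*9.81)
   = 12.7 + 41.998 + 0.2467
   = 54.945 m.
h_L = H1 - H2 = 61.523 - 54.945 = 6.579 m.

6.579


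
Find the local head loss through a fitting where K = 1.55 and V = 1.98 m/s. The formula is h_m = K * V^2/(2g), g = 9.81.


Minor loss formula: h_m = K * V^2/(2g).
V^2 = 1.98^2 = 3.9204.
V^2/(2g) = 3.9204 / 19.62 = 0.1998 m.
h_m = 1.55 * 0.1998 = 0.3097 m.

0.3097


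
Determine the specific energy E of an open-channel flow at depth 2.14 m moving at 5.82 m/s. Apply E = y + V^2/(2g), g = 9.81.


Specific energy E = y + V^2/(2g).
Velocity head = V^2/(2g) = 5.82^2 / (2*9.81) = 33.8724 / 19.62 = 1.7264 m.
E = 2.14 + 1.7264 = 3.8664 m.

3.8664


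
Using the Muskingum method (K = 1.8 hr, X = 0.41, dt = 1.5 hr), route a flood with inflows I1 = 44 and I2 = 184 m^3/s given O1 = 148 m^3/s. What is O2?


Muskingum coefficients:
denom = 2*K*(1-X) + dt = 2*1.8*(1-0.41) + 1.5 = 3.624.
C0 = (dt - 2*K*X)/denom = (1.5 - 2*1.8*0.41)/3.624 = 0.0066.
C1 = (dt + 2*K*X)/denom = (1.5 + 2*1.8*0.41)/3.624 = 0.8212.
C2 = (2*K*(1-X) - dt)/denom = 0.1722.
O2 = C0*I2 + C1*I1 + C2*O1
   = 0.0066*184 + 0.8212*44 + 0.1722*148
   = 62.83 m^3/s.

62.83


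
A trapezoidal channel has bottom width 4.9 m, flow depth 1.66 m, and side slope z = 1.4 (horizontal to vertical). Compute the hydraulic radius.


For a trapezoidal section with side slope z:
A = (b + z*y)*y = (4.9 + 1.4*1.66)*1.66 = 11.992 m^2.
P = b + 2*y*sqrt(1 + z^2) = 4.9 + 2*1.66*sqrt(1 + 1.4^2) = 10.612 m.
R = A/P = 11.992 / 10.612 = 1.13 m.

1.13


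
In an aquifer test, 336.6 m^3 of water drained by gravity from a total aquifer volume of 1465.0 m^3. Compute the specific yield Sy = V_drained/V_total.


Specific yield Sy = Volume drained / Total volume.
Sy = 336.6 / 1465.0
   = 0.2298.

0.2298


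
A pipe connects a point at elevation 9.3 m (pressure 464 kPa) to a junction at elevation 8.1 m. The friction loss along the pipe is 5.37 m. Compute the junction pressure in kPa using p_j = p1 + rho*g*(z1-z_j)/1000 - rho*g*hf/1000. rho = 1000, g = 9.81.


Junction pressure: p_j = p1 + rho*g*(z1 - z_j)/1000 - rho*g*hf/1000.
Elevation term = 1000*9.81*(9.3 - 8.1)/1000 = 11.772 kPa.
Friction term = 1000*9.81*5.37/1000 = 52.68 kPa.
p_j = 464 + 11.772 - 52.68 = 423.09 kPa.

423.09


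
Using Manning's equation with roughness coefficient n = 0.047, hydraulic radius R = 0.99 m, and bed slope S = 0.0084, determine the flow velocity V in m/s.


Manning's equation gives V = (1/n) * R^(2/3) * S^(1/2).
First, compute R^(2/3) = 0.99^(2/3) = 0.9933.
Next, S^(1/2) = 0.0084^(1/2) = 0.091652.
Then 1/n = 1/0.047 = 21.28.
V = 21.28 * 0.9933 * 0.091652 = 1.937 m/s.

1.937


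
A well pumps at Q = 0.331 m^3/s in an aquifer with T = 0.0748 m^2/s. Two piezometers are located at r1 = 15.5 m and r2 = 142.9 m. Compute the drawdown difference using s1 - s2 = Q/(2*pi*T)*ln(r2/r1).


Thiem equation: s1 - s2 = Q/(2*pi*T) * ln(r2/r1).
ln(r2/r1) = ln(142.9/15.5) = 2.2213.
Q/(2*pi*T) = 0.331 / (2*pi*0.0748) = 0.331 / 0.47 = 0.7043.
s1 - s2 = 0.7043 * 2.2213 = 1.5644 m.

1.5644


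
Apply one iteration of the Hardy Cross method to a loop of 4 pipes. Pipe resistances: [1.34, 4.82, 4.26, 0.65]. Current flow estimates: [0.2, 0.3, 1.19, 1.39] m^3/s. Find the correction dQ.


Numerator terms (r*Q*|Q|): 1.34*0.2*|0.2| = 0.0536; 4.82*0.3*|0.3| = 0.4338; 4.26*1.19*|1.19| = 6.0326; 0.65*1.39*|1.39| = 1.2559.
Sum of numerator = 7.7759.
Denominator terms (r*|Q|): 1.34*|0.2| = 0.268; 4.82*|0.3| = 1.446; 4.26*|1.19| = 5.0694; 0.65*|1.39| = 0.9035.
2 * sum of denominator = 2 * 7.6869 = 15.3738.
dQ = -7.7759 / 15.3738 = -0.5058 m^3/s.

-0.5058


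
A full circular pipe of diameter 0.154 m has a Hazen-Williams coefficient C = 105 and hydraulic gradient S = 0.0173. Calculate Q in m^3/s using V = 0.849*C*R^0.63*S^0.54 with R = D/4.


For a full circular pipe, R = D/4 = 0.154/4 = 0.0385 m.
V = 0.849 * 105 * 0.0385^0.63 * 0.0173^0.54
  = 0.849 * 105 * 0.128481 * 0.111827
  = 1.2808 m/s.
Pipe area A = pi*D^2/4 = pi*0.154^2/4 = 0.0186 m^2.
Q = A * V = 0.0186 * 1.2808 = 0.0239 m^3/s.

0.0239


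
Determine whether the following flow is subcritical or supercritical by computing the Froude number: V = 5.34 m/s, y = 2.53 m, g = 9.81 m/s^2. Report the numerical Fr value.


The Froude number is defined as Fr = V / sqrt(g*y).
g*y = 9.81 * 2.53 = 24.8193.
sqrt(g*y) = sqrt(24.8193) = 4.9819.
Fr = 5.34 / 4.9819 = 1.0719.
Since Fr > 1, the flow is supercritical.

1.0719


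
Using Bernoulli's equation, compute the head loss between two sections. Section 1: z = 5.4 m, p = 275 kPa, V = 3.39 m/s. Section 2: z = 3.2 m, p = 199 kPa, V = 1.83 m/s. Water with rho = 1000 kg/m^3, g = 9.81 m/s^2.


Total head at each section: H = z + p/(rho*g) + V^2/(2g).
H1 = 5.4 + 275*1000/(1000*9.81) + 3.39^2/(2*9.81)
   = 5.4 + 28.033 + 0.5857
   = 34.018 m.
H2 = 3.2 + 199*1000/(1000*9.81) + 1.83^2/(2*9.81)
   = 3.2 + 20.285 + 0.1707
   = 23.656 m.
h_L = H1 - H2 = 34.018 - 23.656 = 10.362 m.

10.362


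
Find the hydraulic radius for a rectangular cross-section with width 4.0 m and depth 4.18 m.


For a rectangular section:
Flow area A = b * y = 4.0 * 4.18 = 16.72 m^2.
Wetted perimeter P = b + 2y = 4.0 + 2*4.18 = 12.36 m.
Hydraulic radius R = A/P = 16.72 / 12.36 = 1.3528 m.

1.3528


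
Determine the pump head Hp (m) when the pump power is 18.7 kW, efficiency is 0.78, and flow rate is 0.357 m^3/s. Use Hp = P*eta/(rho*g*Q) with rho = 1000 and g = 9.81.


Pump head formula: Hp = P * eta / (rho * g * Q).
Numerator: P * eta = 18.7 * 1000 * 0.78 = 14586.0 W.
Denominator: rho * g * Q = 1000 * 9.81 * 0.357 = 3502.17.
Hp = 14586.0 / 3502.17 = 4.16 m.

4.16


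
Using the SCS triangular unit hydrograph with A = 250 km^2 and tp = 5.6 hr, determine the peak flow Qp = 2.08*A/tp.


SCS formula: Qp = 2.08 * A / tp.
Qp = 2.08 * 250 / 5.6
   = 520.0 / 5.6
   = 92.86 m^3/s per cm.

92.86


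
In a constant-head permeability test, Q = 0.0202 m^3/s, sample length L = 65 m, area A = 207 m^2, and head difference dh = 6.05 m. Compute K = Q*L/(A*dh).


From K = Q*L / (A*dh):
Numerator: Q*L = 0.0202 * 65 = 1.313.
Denominator: A*dh = 207 * 6.05 = 1252.35.
K = 1.313 / 1252.35 = 0.001048 m/s.

0.001048


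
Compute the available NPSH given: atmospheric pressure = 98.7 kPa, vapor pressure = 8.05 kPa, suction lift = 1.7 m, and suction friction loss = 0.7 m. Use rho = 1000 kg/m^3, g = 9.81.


NPSHa = p_atm/(rho*g) - z_s - hf_s - p_vap/(rho*g).
p_atm/(rho*g) = 98.7*1000 / (1000*9.81) = 10.061 m.
p_vap/(rho*g) = 8.05*1000 / (1000*9.81) = 0.821 m.
NPSHa = 10.061 - 1.7 - 0.7 - 0.821
      = 6.84 m.

6.84


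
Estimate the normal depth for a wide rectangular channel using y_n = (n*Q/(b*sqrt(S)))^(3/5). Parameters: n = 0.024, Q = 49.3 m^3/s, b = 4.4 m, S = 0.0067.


We use the wide-channel approximation y_n = (n*Q/(b*sqrt(S)))^(3/5).
sqrt(S) = sqrt(0.0067) = 0.081854.
Numerator: n*Q = 0.024 * 49.3 = 1.1832.
Denominator: b*sqrt(S) = 4.4 * 0.081854 = 0.360158.
arg = 3.2852.
y_n = 3.2852^(3/5) = 2.0415 m.

2.0415


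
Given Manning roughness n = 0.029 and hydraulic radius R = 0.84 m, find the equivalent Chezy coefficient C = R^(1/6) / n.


The Chezy coefficient relates to Manning's n through C = R^(1/6) / n.
R^(1/6) = 0.84^(1/6) = 0.971359.
C = 0.971359 / 0.029 = 33.5 m^(1/2)/s.

33.5


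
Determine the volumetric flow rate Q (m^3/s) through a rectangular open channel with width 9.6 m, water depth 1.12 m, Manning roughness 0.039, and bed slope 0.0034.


For a rectangular channel, the cross-sectional area A = b * y = 9.6 * 1.12 = 10.75 m^2.
The wetted perimeter P = b + 2y = 9.6 + 2*1.12 = 11.84 m.
Hydraulic radius R = A/P = 10.75/11.84 = 0.9081 m.
Velocity V = (1/n)*R^(2/3)*S^(1/2) = (1/0.039)*0.9081^(2/3)*0.0034^(1/2) = 1.4021 m/s.
Discharge Q = A * V = 10.75 * 1.4021 = 15.075 m^3/s.

15.075


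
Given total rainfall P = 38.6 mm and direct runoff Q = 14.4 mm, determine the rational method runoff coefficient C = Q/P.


The runoff coefficient C = runoff depth / rainfall depth.
C = 14.4 / 38.6
  = 0.3731.

0.3731


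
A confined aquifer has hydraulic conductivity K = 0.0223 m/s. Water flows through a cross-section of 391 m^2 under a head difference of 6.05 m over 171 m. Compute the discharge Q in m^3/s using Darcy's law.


Darcy's law: Q = K * A * i, where i = dh/L.
Hydraulic gradient i = 6.05 / 171 = 0.03538.
Q = 0.0223 * 391 * 0.03538
  = 0.3085 m^3/s.

0.3085


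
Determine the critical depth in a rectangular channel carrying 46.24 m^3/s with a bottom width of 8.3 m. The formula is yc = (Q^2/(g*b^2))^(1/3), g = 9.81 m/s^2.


Using yc = (Q^2 / (g * b^2))^(1/3):
Q^2 = 46.24^2 = 2138.14.
g * b^2 = 9.81 * 8.3^2 = 9.81 * 68.89 = 675.81.
Q^2 / (g*b^2) = 2138.14 / 675.81 = 3.1638.
yc = 3.1638^(1/3) = 1.468 m.

1.468


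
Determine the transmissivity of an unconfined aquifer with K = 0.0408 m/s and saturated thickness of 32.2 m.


Transmissivity is defined as T = K * h.
T = 0.0408 * 32.2
  = 1.3138 m^2/s.

1.3138


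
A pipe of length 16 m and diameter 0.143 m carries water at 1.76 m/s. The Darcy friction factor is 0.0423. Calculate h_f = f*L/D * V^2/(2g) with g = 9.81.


Darcy-Weisbach equation: h_f = f * (L/D) * V^2/(2g).
f * L/D = 0.0423 * 16/0.143 = 4.7329.
V^2/(2g) = 1.76^2 / (2*9.81) = 3.0976 / 19.62 = 0.1579 m.
h_f = 4.7329 * 0.1579 = 0.747 m.

0.747


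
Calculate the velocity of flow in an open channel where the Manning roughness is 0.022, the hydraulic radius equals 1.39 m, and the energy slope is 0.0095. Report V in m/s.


Manning's equation gives V = (1/n) * R^(2/3) * S^(1/2).
First, compute R^(2/3) = 1.39^(2/3) = 1.2455.
Next, S^(1/2) = 0.0095^(1/2) = 0.097468.
Then 1/n = 1/0.022 = 45.45.
V = 45.45 * 1.2455 * 0.097468 = 5.518 m/s.

5.518


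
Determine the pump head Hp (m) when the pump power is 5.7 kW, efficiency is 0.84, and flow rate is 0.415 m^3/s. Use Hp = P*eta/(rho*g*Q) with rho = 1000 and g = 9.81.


Pump head formula: Hp = P * eta / (rho * g * Q).
Numerator: P * eta = 5.7 * 1000 * 0.84 = 4788.0 W.
Denominator: rho * g * Q = 1000 * 9.81 * 0.415 = 4071.15.
Hp = 4788.0 / 4071.15 = 1.18 m.

1.18


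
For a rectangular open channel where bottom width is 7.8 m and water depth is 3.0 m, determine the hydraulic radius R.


For a rectangular section:
Flow area A = b * y = 7.8 * 3.0 = 23.4 m^2.
Wetted perimeter P = b + 2y = 7.8 + 2*3.0 = 13.8 m.
Hydraulic radius R = A/P = 23.4 / 13.8 = 1.6957 m.

1.6957


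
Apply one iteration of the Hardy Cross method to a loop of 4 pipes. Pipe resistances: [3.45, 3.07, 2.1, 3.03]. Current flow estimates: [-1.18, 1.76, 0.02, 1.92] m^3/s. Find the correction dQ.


Numerator terms (r*Q*|Q|): 3.45*-1.18*|-1.18| = -4.8038; 3.07*1.76*|1.76| = 9.5096; 2.1*0.02*|0.02| = 0.0008; 3.03*1.92*|1.92| = 11.1698.
Sum of numerator = 15.8765.
Denominator terms (r*|Q|): 3.45*|-1.18| = 4.071; 3.07*|1.76| = 5.4032; 2.1*|0.02| = 0.042; 3.03*|1.92| = 5.8176.
2 * sum of denominator = 2 * 15.3338 = 30.6676.
dQ = -15.8765 / 30.6676 = -0.5177 m^3/s.

-0.5177


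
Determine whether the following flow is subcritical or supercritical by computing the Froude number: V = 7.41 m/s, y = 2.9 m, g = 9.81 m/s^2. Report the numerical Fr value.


The Froude number is defined as Fr = V / sqrt(g*y).
g*y = 9.81 * 2.9 = 28.449.
sqrt(g*y) = sqrt(28.449) = 5.3338.
Fr = 7.41 / 5.3338 = 1.3893.
Since Fr > 1, the flow is supercritical.

1.3893


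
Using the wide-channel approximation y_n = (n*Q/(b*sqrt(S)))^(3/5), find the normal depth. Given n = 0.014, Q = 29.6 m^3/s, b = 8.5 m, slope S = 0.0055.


We use the wide-channel approximation y_n = (n*Q/(b*sqrt(S)))^(3/5).
sqrt(S) = sqrt(0.0055) = 0.074162.
Numerator: n*Q = 0.014 * 29.6 = 0.4144.
Denominator: b*sqrt(S) = 8.5 * 0.074162 = 0.630377.
arg = 0.6574.
y_n = 0.6574^(3/5) = 0.7775 m.

0.7775


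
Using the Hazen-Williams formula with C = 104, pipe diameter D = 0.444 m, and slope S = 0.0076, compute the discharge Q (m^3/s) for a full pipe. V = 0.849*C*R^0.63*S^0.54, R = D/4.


For a full circular pipe, R = D/4 = 0.444/4 = 0.111 m.
V = 0.849 * 104 * 0.111^0.63 * 0.0076^0.54
  = 0.849 * 104 * 0.250353 * 0.07172
  = 1.5854 m/s.
Pipe area A = pi*D^2/4 = pi*0.444^2/4 = 0.1548 m^2.
Q = A * V = 0.1548 * 1.5854 = 0.2455 m^3/s.

0.2455


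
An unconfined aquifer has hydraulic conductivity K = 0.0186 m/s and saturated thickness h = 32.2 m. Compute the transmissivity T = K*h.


Transmissivity is defined as T = K * h.
T = 0.0186 * 32.2
  = 0.5989 m^2/s.

0.5989


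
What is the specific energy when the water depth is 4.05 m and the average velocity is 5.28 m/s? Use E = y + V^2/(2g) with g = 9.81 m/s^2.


Specific energy E = y + V^2/(2g).
Velocity head = V^2/(2g) = 5.28^2 / (2*9.81) = 27.8784 / 19.62 = 1.4209 m.
E = 4.05 + 1.4209 = 5.4709 m.

5.4709


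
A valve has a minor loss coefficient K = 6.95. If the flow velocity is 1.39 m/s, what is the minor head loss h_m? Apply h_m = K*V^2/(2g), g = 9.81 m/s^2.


Minor loss formula: h_m = K * V^2/(2g).
V^2 = 1.39^2 = 1.9321.
V^2/(2g) = 1.9321 / 19.62 = 0.0985 m.
h_m = 6.95 * 0.0985 = 0.6844 m.

0.6844


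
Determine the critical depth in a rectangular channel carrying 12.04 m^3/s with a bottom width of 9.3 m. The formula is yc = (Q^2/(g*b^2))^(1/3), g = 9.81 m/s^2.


Using yc = (Q^2 / (g * b^2))^(1/3):
Q^2 = 12.04^2 = 144.96.
g * b^2 = 9.81 * 9.3^2 = 9.81 * 86.49 = 848.47.
Q^2 / (g*b^2) = 144.96 / 848.47 = 0.1708.
yc = 0.1708^(1/3) = 0.5549 m.

0.5549


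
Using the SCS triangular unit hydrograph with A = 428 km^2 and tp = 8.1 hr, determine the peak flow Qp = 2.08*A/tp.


SCS formula: Qp = 2.08 * A / tp.
Qp = 2.08 * 428 / 8.1
   = 890.24 / 8.1
   = 109.91 m^3/s per cm.

109.91


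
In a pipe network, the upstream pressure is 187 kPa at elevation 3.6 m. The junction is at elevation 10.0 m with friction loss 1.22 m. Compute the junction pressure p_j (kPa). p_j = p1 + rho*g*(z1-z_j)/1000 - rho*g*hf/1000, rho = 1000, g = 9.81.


Junction pressure: p_j = p1 + rho*g*(z1 - z_j)/1000 - rho*g*hf/1000.
Elevation term = 1000*9.81*(3.6 - 10.0)/1000 = -62.784 kPa.
Friction term = 1000*9.81*1.22/1000 = 11.968 kPa.
p_j = 187 + -62.784 - 11.968 = 112.25 kPa.

112.25


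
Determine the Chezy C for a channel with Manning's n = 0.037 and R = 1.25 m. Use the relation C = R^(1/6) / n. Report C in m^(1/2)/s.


The Chezy coefficient relates to Manning's n through C = R^(1/6) / n.
R^(1/6) = 1.25^(1/6) = 1.037891.
C = 1.037891 / 0.037 = 28.05 m^(1/2)/s.

28.05


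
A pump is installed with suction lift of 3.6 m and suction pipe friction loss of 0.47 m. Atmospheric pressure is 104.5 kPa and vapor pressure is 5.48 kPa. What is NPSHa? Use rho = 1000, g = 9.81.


NPSHa = p_atm/(rho*g) - z_s - hf_s - p_vap/(rho*g).
p_atm/(rho*g) = 104.5*1000 / (1000*9.81) = 10.652 m.
p_vap/(rho*g) = 5.48*1000 / (1000*9.81) = 0.559 m.
NPSHa = 10.652 - 3.6 - 0.47 - 0.559
      = 6.02 m.

6.02


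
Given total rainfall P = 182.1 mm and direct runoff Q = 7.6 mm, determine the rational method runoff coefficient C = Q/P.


The runoff coefficient C = runoff depth / rainfall depth.
C = 7.6 / 182.1
  = 0.0417.

0.0417


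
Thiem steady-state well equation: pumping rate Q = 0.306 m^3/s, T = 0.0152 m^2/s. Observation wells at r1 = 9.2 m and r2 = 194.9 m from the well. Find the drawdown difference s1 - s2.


Thiem equation: s1 - s2 = Q/(2*pi*T) * ln(r2/r1).
ln(r2/r1) = ln(194.9/9.2) = 3.0533.
Q/(2*pi*T) = 0.306 / (2*pi*0.0152) = 0.306 / 0.0955 = 3.204.
s1 - s2 = 3.204 * 3.0533 = 9.7828 m.

9.7828


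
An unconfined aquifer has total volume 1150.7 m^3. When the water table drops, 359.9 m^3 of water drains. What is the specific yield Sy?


Specific yield Sy = Volume drained / Total volume.
Sy = 359.9 / 1150.7
   = 0.3128.

0.3128


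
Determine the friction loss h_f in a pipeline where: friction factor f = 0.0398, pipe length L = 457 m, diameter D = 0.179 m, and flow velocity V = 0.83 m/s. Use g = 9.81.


Darcy-Weisbach equation: h_f = f * (L/D) * V^2/(2g).
f * L/D = 0.0398 * 457/0.179 = 101.6123.
V^2/(2g) = 0.83^2 / (2*9.81) = 0.6889 / 19.62 = 0.0351 m.
h_f = 101.6123 * 0.0351 = 3.568 m.

3.568


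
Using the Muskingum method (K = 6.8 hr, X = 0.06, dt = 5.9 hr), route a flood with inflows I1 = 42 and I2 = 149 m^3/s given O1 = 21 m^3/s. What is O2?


Muskingum coefficients:
denom = 2*K*(1-X) + dt = 2*6.8*(1-0.06) + 5.9 = 18.684.
C0 = (dt - 2*K*X)/denom = (5.9 - 2*6.8*0.06)/18.684 = 0.2721.
C1 = (dt + 2*K*X)/denom = (5.9 + 2*6.8*0.06)/18.684 = 0.3595.
C2 = (2*K*(1-X) - dt)/denom = 0.3684.
O2 = C0*I2 + C1*I1 + C2*O1
   = 0.2721*149 + 0.3595*42 + 0.3684*21
   = 63.38 m^3/s.

63.38


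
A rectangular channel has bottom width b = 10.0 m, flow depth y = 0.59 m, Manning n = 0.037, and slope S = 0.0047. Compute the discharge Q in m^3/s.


For a rectangular channel, the cross-sectional area A = b * y = 10.0 * 0.59 = 5.9 m^2.
The wetted perimeter P = b + 2y = 10.0 + 2*0.59 = 11.18 m.
Hydraulic radius R = A/P = 5.9/11.18 = 0.5277 m.
Velocity V = (1/n)*R^(2/3)*S^(1/2) = (1/0.037)*0.5277^(2/3)*0.0047^(1/2) = 1.21 m/s.
Discharge Q = A * V = 5.9 * 1.21 = 7.139 m^3/s.

7.139


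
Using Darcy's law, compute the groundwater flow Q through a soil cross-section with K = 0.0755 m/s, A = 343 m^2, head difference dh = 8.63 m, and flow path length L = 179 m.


Darcy's law: Q = K * A * i, where i = dh/L.
Hydraulic gradient i = 8.63 / 179 = 0.048212.
Q = 0.0755 * 343 * 0.048212
  = 1.2485 m^3/s.

1.2485


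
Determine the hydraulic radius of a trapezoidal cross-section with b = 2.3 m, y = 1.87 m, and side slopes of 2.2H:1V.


For a trapezoidal section with side slope z:
A = (b + z*y)*y = (2.3 + 2.2*1.87)*1.87 = 11.994 m^2.
P = b + 2*y*sqrt(1 + z^2) = 2.3 + 2*1.87*sqrt(1 + 2.2^2) = 11.338 m.
R = A/P = 11.994 / 11.338 = 1.0579 m.

1.0579


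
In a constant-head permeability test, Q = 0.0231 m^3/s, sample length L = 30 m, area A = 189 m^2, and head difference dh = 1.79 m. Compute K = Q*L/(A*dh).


From K = Q*L / (A*dh):
Numerator: Q*L = 0.0231 * 30 = 0.693.
Denominator: A*dh = 189 * 1.79 = 338.31.
K = 0.693 / 338.31 = 0.002048 m/s.

0.002048


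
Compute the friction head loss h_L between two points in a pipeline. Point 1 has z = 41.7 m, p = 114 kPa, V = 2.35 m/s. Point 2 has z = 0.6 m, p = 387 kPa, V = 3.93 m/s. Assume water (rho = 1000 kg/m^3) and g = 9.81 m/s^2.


Total head at each section: H = z + p/(rho*g) + V^2/(2g).
H1 = 41.7 + 114*1000/(1000*9.81) + 2.35^2/(2*9.81)
   = 41.7 + 11.621 + 0.2815
   = 53.602 m.
H2 = 0.6 + 387*1000/(1000*9.81) + 3.93^2/(2*9.81)
   = 0.6 + 39.45 + 0.7872
   = 40.837 m.
h_L = H1 - H2 = 53.602 - 40.837 = 12.766 m.

12.766


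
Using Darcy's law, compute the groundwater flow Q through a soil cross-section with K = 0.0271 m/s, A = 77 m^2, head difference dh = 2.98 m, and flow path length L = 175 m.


Darcy's law: Q = K * A * i, where i = dh/L.
Hydraulic gradient i = 2.98 / 175 = 0.017029.
Q = 0.0271 * 77 * 0.017029
  = 0.0355 m^3/s.

0.0355


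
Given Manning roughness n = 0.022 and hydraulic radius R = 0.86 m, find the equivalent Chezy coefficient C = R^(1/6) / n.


The Chezy coefficient relates to Manning's n through C = R^(1/6) / n.
R^(1/6) = 0.86^(1/6) = 0.975176.
C = 0.975176 / 0.022 = 44.33 m^(1/2)/s.

44.33


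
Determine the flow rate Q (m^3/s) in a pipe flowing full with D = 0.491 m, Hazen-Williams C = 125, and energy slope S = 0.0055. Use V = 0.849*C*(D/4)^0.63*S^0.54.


For a full circular pipe, R = D/4 = 0.491/4 = 0.1227 m.
V = 0.849 * 125 * 0.1227^0.63 * 0.0055^0.54
  = 0.849 * 125 * 0.266737 * 0.060228
  = 1.7049 m/s.
Pipe area A = pi*D^2/4 = pi*0.491^2/4 = 0.1893 m^2.
Q = A * V = 0.1893 * 1.7049 = 0.3228 m^3/s.

0.3228


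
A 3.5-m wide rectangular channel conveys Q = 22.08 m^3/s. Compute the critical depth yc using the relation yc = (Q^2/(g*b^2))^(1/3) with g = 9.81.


Using yc = (Q^2 / (g * b^2))^(1/3):
Q^2 = 22.08^2 = 487.53.
g * b^2 = 9.81 * 3.5^2 = 9.81 * 12.25 = 120.17.
Q^2 / (g*b^2) = 487.53 / 120.17 = 4.057.
yc = 4.057^(1/3) = 1.5949 m.

1.5949


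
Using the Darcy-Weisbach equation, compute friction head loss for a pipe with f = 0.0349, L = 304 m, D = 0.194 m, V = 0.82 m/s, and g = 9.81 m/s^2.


Darcy-Weisbach equation: h_f = f * (L/D) * V^2/(2g).
f * L/D = 0.0349 * 304/0.194 = 54.6887.
V^2/(2g) = 0.82^2 / (2*9.81) = 0.6724 / 19.62 = 0.0343 m.
h_f = 54.6887 * 0.0343 = 1.874 m.

1.874


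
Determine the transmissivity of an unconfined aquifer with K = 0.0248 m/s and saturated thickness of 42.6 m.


Transmissivity is defined as T = K * h.
T = 0.0248 * 42.6
  = 1.0565 m^2/s.

1.0565


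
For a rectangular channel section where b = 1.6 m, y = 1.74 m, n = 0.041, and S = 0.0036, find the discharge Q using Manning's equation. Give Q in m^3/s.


For a rectangular channel, the cross-sectional area A = b * y = 1.6 * 1.74 = 2.78 m^2.
The wetted perimeter P = b + 2y = 1.6 + 2*1.74 = 5.08 m.
Hydraulic radius R = A/P = 2.78/5.08 = 0.548 m.
Velocity V = (1/n)*R^(2/3)*S^(1/2) = (1/0.041)*0.548^(2/3)*0.0036^(1/2) = 0.98 m/s.
Discharge Q = A * V = 2.78 * 0.98 = 2.728 m^3/s.

2.728


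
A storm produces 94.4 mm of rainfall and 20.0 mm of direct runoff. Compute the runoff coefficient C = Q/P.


The runoff coefficient C = runoff depth / rainfall depth.
C = 20.0 / 94.4
  = 0.2119.

0.2119


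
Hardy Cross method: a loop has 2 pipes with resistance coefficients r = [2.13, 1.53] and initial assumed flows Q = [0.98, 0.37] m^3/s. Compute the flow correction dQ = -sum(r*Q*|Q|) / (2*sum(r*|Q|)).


Numerator terms (r*Q*|Q|): 2.13*0.98*|0.98| = 2.0457; 1.53*0.37*|0.37| = 0.2095.
Sum of numerator = 2.2551.
Denominator terms (r*|Q|): 2.13*|0.98| = 2.0874; 1.53*|0.37| = 0.5661.
2 * sum of denominator = 2 * 2.6535 = 5.307.
dQ = -2.2551 / 5.307 = -0.4249 m^3/s.

-0.4249


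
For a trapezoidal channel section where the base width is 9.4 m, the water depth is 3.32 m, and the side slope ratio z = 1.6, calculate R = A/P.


For a trapezoidal section with side slope z:
A = (b + z*y)*y = (9.4 + 1.6*3.32)*3.32 = 48.844 m^2.
P = b + 2*y*sqrt(1 + z^2) = 9.4 + 2*3.32*sqrt(1 + 1.6^2) = 21.928 m.
R = A/P = 48.844 / 21.928 = 2.2274 m.

2.2274


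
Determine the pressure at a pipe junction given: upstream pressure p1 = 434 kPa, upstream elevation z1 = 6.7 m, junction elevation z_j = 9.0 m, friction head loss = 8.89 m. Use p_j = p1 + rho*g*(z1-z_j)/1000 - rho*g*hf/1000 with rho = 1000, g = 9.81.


Junction pressure: p_j = p1 + rho*g*(z1 - z_j)/1000 - rho*g*hf/1000.
Elevation term = 1000*9.81*(6.7 - 9.0)/1000 = -22.563 kPa.
Friction term = 1000*9.81*8.89/1000 = 87.211 kPa.
p_j = 434 + -22.563 - 87.211 = 324.23 kPa.

324.23


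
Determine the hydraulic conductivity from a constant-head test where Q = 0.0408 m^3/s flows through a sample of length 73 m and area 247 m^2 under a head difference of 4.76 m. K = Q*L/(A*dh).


From K = Q*L / (A*dh):
Numerator: Q*L = 0.0408 * 73 = 2.9784.
Denominator: A*dh = 247 * 4.76 = 1175.72.
K = 2.9784 / 1175.72 = 0.002533 m/s.

0.002533


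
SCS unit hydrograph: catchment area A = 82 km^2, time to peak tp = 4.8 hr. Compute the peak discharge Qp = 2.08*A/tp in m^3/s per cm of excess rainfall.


SCS formula: Qp = 2.08 * A / tp.
Qp = 2.08 * 82 / 4.8
   = 170.56 / 4.8
   = 35.53 m^3/s per cm.

35.53
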